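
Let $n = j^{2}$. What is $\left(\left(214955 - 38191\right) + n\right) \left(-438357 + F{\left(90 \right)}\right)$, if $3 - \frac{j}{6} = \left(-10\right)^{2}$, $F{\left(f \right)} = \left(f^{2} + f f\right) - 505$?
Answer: $-217877189056$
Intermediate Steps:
$F{\left(f \right)} = -505 + 2 f^{2}$ ($F{\left(f \right)} = \left(f^{2} + f^{2}\right) - 505 = 2 f^{2} - 505 = -505 + 2 f^{2}$)
$j = -582$ ($j = 18 - 6 \left(-10\right)^{2} = 18 - 600 = -582$)
$n = 338724$ ($n = \left(-582\right)^{2} = 338724$)
$\left(\left(214955 - 38191\right) + n\right) \left(-438357 + F{\left(90 \right)}\right) = \left(\left(214955 - 38191\right) + 338724\right) \left(-438357 - \left(505 - 2 \cdot 90^{2}\right)\right) = \left(\left(214955 - 38191\right) + 338724\right) \left(-438357 + \left(-505 + 2 \cdot 8100\right)\right) = \left(176764 + 338724\right) \left(-438357 + \left(-505 + 16200\right)\right) = 515488 \left(-438357 + 15695\right) = 515488 \left(-422662\right) = -217877189056$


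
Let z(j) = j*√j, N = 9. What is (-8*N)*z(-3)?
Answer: 216*I*√3 ≈ 374.12*I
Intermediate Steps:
z(j) = j^(3/2)
(-8*N)*z(-3) = (-8*9)*(-3)^(3/2) = -(-216)*I*√3 = 216*I*√3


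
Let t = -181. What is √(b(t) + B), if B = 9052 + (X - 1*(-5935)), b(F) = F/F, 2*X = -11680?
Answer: 2*√2287 ≈ 95.645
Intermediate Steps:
X = -5840 (X = (½)*(-11680) = -5840)
b(F) = 1
B = 9147 (B = 9052 + (-5840 - 1*(-5935)) = 9052 + (-5840 + 5935) = 9052 + 95 = 9147)
√(b(t) + B) = √(1 + 9147) = √9148 = 2*√2287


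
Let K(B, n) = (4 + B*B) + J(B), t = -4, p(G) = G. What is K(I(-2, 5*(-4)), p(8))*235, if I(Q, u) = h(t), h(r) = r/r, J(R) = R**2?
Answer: 1410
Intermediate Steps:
h(r) = 1
I(Q, u) = 1
K(B, n) = 4 + 2*B**2 (K(B, n) = (4 + B*B) + B**2 = (4 + B**2) + B**2 = 4 + 2*B**2)
K(I(-2, 5*(-4)), p(8))*235 = (4 + 2*1**2)*235 = (4 + 2*1)*235 = (4 + 2)*235 = 6*235 = 1410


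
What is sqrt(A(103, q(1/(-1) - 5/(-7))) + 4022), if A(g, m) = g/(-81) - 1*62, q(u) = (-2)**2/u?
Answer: sqrt(320657)/9 ≈ 62.918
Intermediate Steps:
q(u) = 4/u
A(g, m) = -62 - g/81 (A(g, m) = g*(-1/81) - 62 = -g/81 - 62 = -62 - g/81)
sqrt(A(103, q(1/(-1) - 5/(-7))) + 4022) = sqrt((-62 - 1/81*103) + 4022) = sqrt((-62 - 103/81) + 4022) = sqrt(-5125/81 + 4022) = sqrt(320657/81) = sqrt(320657)/9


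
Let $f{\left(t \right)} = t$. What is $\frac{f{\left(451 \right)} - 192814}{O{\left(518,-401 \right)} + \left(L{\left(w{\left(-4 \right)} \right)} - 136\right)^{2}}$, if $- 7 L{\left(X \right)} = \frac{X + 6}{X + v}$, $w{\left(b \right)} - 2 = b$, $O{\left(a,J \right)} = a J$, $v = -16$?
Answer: $\frac{763488747}{751056386} \approx 1.0166$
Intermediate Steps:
$O{\left(a,J \right)} = J a$
$w{\left(b \right)} = 2 + b$
$L{\left(X \right)} = - \frac{6 + X}{7 \left(-16 + X\right)}$ ($L{\left(X \right)} = - \frac{\left(X + 6\right) \frac{1}{X - 16}}{7} = - \frac{\left(6 + X\right) \frac{1}{-16 + X}}{7} = - \frac{\frac{1}{-16 + X} \left(6 + X\right)}{7} = - \frac{6 + X}{7 \left(-16 + X\right)}$)
$\frac{f{\left(451 \right)} - 192814}{O{\left(518,-401 \right)} + \left(L{\left(w{\left(-4 \right)} \right)} - 136\right)^{2}} = \frac{451 - 192814}{\left(-401\right) 518 + \left(\frac{-6 - \left(2 - 4\right)}{7 \left(-16 + \left(2 - 4\right)\right)} - 136\right)^{2}} = - \frac{192363}{-207718 + \left(\frac{-6 - -2}{7 \left(-16 - 2\right)} - 136\right)^{2}} = - \frac{192363}{-207718 + \left(\frac{-6 + 2}{7 \left(-18\right)} - 136\right)^{2}} = - \frac{192363}{-207718 + \left(\frac{1}{7} \left(- \frac{1}{18}\right) \left(-4\right) - 136\right)^{2}} = - \frac{192363}{-207718 + \left(\frac{2}{63} - 136\right)^{2}} = - \frac{192363}{-207718 + \left(- \frac{8566}{63}\right)^{2}} = - \frac{192363}{-207718 + \frac{73376356}{3969}} = - \frac{192363}{- \frac{751056386}{3969}} = \left(-192363\right) \left(- \frac{3969}{751056386}\right) = \frac{763488747}{751056386}$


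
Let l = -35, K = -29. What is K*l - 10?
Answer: 1005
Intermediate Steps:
K*l - 10 = -29*(-35) - 10 = 1015 - 10 = 1005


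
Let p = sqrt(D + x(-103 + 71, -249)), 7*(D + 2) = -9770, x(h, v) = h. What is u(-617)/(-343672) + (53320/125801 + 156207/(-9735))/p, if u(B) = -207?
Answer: 207/343672 + 2125769623*I*sqrt(1946)/226972680220 ≈ 0.00060232 + 0.41316*I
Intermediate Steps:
D = -9784/7 (D = -2 + (1/7)*(-9770) = -2 - 9770/7 = -9784/7 ≈ -1397.7)
p = 6*I*sqrt(1946)/7 (p = sqrt(-9784/7 + (-103 + 71)) = sqrt(-9784/7 - 32) = sqrt(-10008/7) = 6*I*sqrt(1946)/7 ≈ 37.812*I)
u(-617)/(-343672) + (53320/125801 + 156207/(-9735))/p = -207/(-343672) + (53320/125801 + 156207/(-9735))/((6*I*sqrt(1946)/7)) = -207*(-1/343672) + (53320*(1/125801) + 156207*(-1/9735))*(-I*sqrt(1946)/1668) = 207/343672 + (53320/125801 - 52069/3245)*(-I*sqrt(1946)/1668) = 207/343672 - (-2125769623)*I*sqrt(1946)/226972680220 = 207/343672 + 2125769623*I*sqrt(1946)/226972680220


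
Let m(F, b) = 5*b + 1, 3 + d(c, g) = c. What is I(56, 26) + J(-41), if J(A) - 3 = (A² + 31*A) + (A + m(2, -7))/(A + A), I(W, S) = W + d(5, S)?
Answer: 38697/82 ≈ 471.91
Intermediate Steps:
d(c, g) = -3 + c
m(F, b) = 1 + 5*b
I(W, S) = 2 + W (I(W, S) = W + (-3 + 5) = W + 2 = 2 + W)
J(A) = 3 + A² + 31*A + (-34 + A)/(2*A) (J(A) = 3 + ((A² + 31*A) + (A + (1 + 5*(-7)))/(A + A)) = 3 + ((A² + 31*A) + (A + (1 - 35))/((2*A))) = 3 + ((A² + 31*A) + (A - 34)*(1/(2*A))) = 3 + ((A² + 31*A) + (-34 + A)*(1/(2*A))) = 3 + ((A² + 31*A) + (-34 + A)/(2*A)) = 3 + (A² + 31*A + (-34 + A)/(2*A)) = 3 + A² + 31*A + (-34 + A)/(2*A))
I(56, 26) + J(-41) = (2 + 56) + (7/2 + (-41)² - 17/(-41) + 31*(-41)) = 58 + (7/2 + 1681 - 17*(-1/41) - 1271) = 58 + (7/2 + 1681 + 17/41 - 1271) = 58 + 33941/82 = 38697/82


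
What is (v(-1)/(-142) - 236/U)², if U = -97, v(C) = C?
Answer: 1129564881/189723076 ≈ 5.9538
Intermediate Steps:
(v(-1)/(-142) - 236/U)² = (-1/(-142) - 236/(-97))² = (-1*(-1/142) - 236*(-1/97))² = (1/142 + 236/97)² = (33609/13774)² = 1129564881/189723076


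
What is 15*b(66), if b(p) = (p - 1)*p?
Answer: 64350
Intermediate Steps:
b(p) = p*(-1 + p) (b(p) = (-1 + p)*p = p*(-1 + p))
15*b(66) = 15*(66*(-1 + 66)) = 15*(66*65) = 15*4290 = 64350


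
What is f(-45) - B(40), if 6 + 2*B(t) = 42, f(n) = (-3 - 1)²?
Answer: -2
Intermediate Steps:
f(n) = 16 (f(n) = (-4)² = 16)
B(t) = 18 (B(t) = -3 + (½)*42 = -3 + 21 = 18)
f(-45) - B(40) = 16 - 1*18 = 16 - 18 = -2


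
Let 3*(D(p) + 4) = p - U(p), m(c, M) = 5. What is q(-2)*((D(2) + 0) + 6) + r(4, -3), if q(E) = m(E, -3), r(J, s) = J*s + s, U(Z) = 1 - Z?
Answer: 0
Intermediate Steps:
r(J, s) = s + J*s
q(E) = 5
D(p) = -13/3 + 2*p/3 (D(p) = -4 + (p - (1 - p))/3 = -4 + (p + (-1 + p))/3 = -4 + (-1 + 2*p)/3 = -4 + (-1/3 + 2*p/3) = -13/3 + 2*p/3)
q(-2)*((D(2) + 0) + 6) + r(4, -3) = 5*(((-13/3 + (2/3)*2) + 0) + 6) - 3*(1 + 4) = 5*(((-13/3 + 4/3) + 0) + 6) - 3*5 = 5*((-3 + 0) + 6) - 15 = 5*(-3 + 6) - 15 = 5*3 - 15 = 15 - 15 = 0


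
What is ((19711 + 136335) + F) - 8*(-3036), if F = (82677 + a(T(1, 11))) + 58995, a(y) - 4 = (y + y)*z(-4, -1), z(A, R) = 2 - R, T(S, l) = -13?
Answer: 321932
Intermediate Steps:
a(y) = 4 + 6*y (a(y) = 4 + (y + y)*(2 - 1*(-1)) = 4 + (2*y)*(2 + 1) = 4 + (2*y)*3 = 4 + 6*y)
F = 141598 (F = (82677 + (4 + 6*(-13))) + 58995 = (82677 + (4 - 78)) + 58995 = (82677 - 74) + 58995 = 82603 + 58995 = 141598)
((19711 + 136335) + F) - 8*(-3036) = ((19711 + 136335) + 141598) - 8*(-3036) = (156046 + 141598) + 24288 = 297644 + 24288 = 321932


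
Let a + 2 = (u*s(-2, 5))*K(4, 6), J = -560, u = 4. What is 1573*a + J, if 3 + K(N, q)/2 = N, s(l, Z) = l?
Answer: -28874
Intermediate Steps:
K(N, q) = -6 + 2*N
a = -18 (a = -2 + (4*(-2))*(-6 + 2*4) = -2 - 8*(-6 + 8) = -2 - 8*2 = -2 - 16 = -18)
1573*a + J = 1573*(-18) - 560 = -28314 - 560 = -28874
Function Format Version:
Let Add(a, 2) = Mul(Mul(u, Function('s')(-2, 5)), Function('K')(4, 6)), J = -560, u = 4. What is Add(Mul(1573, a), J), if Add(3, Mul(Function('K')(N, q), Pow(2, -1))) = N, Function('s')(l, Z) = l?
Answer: -28874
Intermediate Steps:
Function('K')(N, q) = Add(-6, Mul(2, N))
a = -18 (a = Add(-2, Mul(Mul(4, -2), Add(-6, Mul(2, 4)))) = Add(-2, Mul(-8, Add(-6, 8))) = Add(-2, Mul(-8, 2)) = Add(-2, -16) = -18)
Add(Mul(1573, a), J) = Add(Mul(1573, -18), -560) = Add(-28314, -560) = -28874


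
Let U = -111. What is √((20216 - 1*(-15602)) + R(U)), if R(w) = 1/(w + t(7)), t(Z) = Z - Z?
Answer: √441313467/111 ≈ 189.26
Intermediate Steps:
t(Z) = 0
R(w) = 1/w (R(w) = 1/(w + 0) = 1/w)
√((20216 - 1*(-15602)) + R(U)) = √((20216 - 1*(-15602)) + 1/(-111)) = √((20216 + 15602) - 1/111) = √(35818 - 1/111) = √(3975797/111) = √441313467/111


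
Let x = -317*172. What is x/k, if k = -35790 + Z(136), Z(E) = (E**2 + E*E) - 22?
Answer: -13631/295 ≈ -46.207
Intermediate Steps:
Z(E) = -22 + 2*E**2 (Z(E) = (E**2 + E**2) - 22 = 2*E**2 - 22 = -22 + 2*E**2)
x = -54524
k = 1180 (k = -35790 + (-22 + 2*136**2) = -35790 + (-22 + 2*18496) = -35790 + (-22 + 36992) = -35790 + 36970 = 1180)
x/k = -54524/1180 = -54524*1/1180 = -13631/295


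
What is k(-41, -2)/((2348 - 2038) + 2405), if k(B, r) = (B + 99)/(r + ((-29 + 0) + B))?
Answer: -29/97740 ≈ -0.00029671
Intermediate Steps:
k(B, r) = (99 + B)/(-29 + B + r) (k(B, r) = (99 + B)/(r + (-29 + B)) = (99 + B)/(-29 + B + r))
k(-41, -2)/((2348 - 2038) + 2405) = ((99 - 41)/(-29 - 41 - 2))/((2348 - 2038) + 2405) = (58/(-72))/(310 + 2405) = -1/72*58/2715 = -29/36*1/2715 = -29/97740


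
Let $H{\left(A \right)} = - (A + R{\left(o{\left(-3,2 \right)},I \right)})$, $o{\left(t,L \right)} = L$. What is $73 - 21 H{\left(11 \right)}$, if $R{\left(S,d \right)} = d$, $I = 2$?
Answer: $346$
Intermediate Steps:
$H{\left(A \right)} = -2 - A$ ($H{\left(A \right)} = - (A + 2) = - (2 + A) = -2 - A$)
$73 - 21 H{\left(11 \right)} = 73 - 21 \left(-2 - 11\right) = 73 - -273 = 73 + 273 = 346$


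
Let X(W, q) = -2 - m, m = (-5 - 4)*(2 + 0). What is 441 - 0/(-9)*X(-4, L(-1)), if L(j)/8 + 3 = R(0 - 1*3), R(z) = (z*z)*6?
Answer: 441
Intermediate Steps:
m = -18 (m = -9*2 = -18)
R(z) = 6*z² (R(z) = z²*6 = 6*z²)
L(j) = 408 (L(j) = -24 + 8*(6*(0 - 1*3)²) = -24 + 8*(6*(0 - 3)²) = -24 + 8*(6*(-3)²) = -24 + 8*(6*9) = -24 + 8*54 = -24 + 432 = 408)
X(W, q) = 16 (X(W, q) = -2 - 1*(-18) = -2 + 18 = 16)
441 - 0/(-9)*X(-4, L(-1)) = 441 - 0/(-9)*16 = 441 - 0*(-⅑)*16 = 441 - 0*16 = 441 - 1*0 = 441 + 0 = 441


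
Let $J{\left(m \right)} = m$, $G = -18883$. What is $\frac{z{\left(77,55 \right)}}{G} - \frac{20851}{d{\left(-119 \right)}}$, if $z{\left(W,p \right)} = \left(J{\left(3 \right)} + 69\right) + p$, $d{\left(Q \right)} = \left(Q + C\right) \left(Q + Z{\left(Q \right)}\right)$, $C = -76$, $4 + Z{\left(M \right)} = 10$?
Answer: $- \frac{396527878}{416086905} \approx -0.95299$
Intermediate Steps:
$Z{\left(M \right)} = 6$ ($Z{\left(M \right)} = -4 + 10 = 6$)
$d{\left(Q \right)} = \left(-76 + Q\right) \left(6 + Q\right)$ ($d{\left(Q \right)} = \left(Q - 76\right) \left(Q + 6\right) = \left(-76 + Q\right) \left(6 + Q\right)$)
$z{\left(W,p \right)} = 72 + p$ ($z{\left(W,p \right)} = \left(3 + 69\right) + p = 72 + p$)
$\frac{z{\left(77,55 \right)}}{G} - \frac{20851}{d{\left(-119 \right)}} = \frac{72 + 55}{-18883} - \frac{20851}{-456 + \left(-119\right)^{2} - -8330} = 127 \left(- \frac{1}{18883}\right) - \frac{20851}{-456 + 14161 + 8330} = - \frac{127}{18883} - \frac{20851}{22035} = - \frac{396527878}{416086905}$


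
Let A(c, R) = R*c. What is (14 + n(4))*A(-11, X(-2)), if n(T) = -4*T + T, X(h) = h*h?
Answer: -88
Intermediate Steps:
X(h) = h²
n(T) = -3*T
(14 + n(4))*A(-11, X(-2)) = (14 - 3*4)*((-2)²*(-11)) = (14 - 12)*(4*(-11)) = 2*(-44) = -88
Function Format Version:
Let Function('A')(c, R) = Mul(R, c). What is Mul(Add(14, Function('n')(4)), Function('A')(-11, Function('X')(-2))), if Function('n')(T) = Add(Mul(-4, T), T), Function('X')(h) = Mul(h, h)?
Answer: -88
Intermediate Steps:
Function('X')(h) = Pow(h, 2)
Function('n')(T) = Mul(-3, T)
Mul(Add(14, Function('n')(4)), Function('A')(-11, Function('X')(-2))) = Mul(Add(14, Mul(-3, 4)), Mul(Pow(-2, 2), -11)) = Mul(Add(14, -12), Mul(4, -11)) = Mul(2, -44) = -88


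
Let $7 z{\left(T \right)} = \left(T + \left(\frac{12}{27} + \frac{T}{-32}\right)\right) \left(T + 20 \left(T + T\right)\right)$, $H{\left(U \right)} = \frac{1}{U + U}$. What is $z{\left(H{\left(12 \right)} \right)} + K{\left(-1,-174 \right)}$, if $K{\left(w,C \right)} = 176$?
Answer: $\frac{68170469}{387072} \approx 176.12$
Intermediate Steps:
$H{\left(U \right)} = \frac{1}{2 U}$
$z{\left(T \right)} = \frac{41 T \left(\frac{4}{9} + \frac{31 T}{32}\right)}{7}$ ($z{\left(T \right)} = \frac{\left(T + \left(\frac{12}{27} + \frac{T}{-32}\right)\right) \left(T + 20 \left(T + T\right)\right)}{7} = \frac{\left(T + \left(12 \cdot \frac{1}{27} + T \left(- \frac{1}{32}\right)\right)\right) \left(T + 20 \cdot 2 T\right)}{7} = \frac{\left(T - \left(- \frac{4}{9} + \frac{T}{32}\right)\right) \left(T + 40 T\right)}{7} = \frac{\left(\frac{4}{9} + \frac{31 T}{32}\right) 41 T}{7} = \frac{41 T \left(\frac{4}{9} + \frac{31 T}{32}\right)}{7}$)
$z{\left(H{\left(12 \right)} \right)} + K{\left(-1,-174 \right)} = \frac{41 \frac{1}{2 \cdot 12} \left(128 + 279 \frac{1}{2 \cdot 12}\right)}{2016} + 176 = \frac{41 \cdot \frac{1}{2} \cdot \frac{1}{12} \left(128 + 279 \cdot \frac{1}{2} \cdot \frac{1}{12}\right)}{2016} + 176 = \frac{41}{2016} \cdot \frac{1}{24} \left(128 + 279 \cdot \frac{1}{24}\right) + 176 = \frac{41}{2016} \cdot \frac{1}{24} \left(128 + \frac{93}{8}\right) + 176 = \frac{41}{2016} \cdot \frac{1}{24} \cdot \frac{1117}{8} + 176 = \frac{45797}{387072} + 176 = \frac{68170469}{387072}$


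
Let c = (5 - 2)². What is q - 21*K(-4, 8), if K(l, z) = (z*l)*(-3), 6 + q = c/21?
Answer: -14151/7 ≈ -2021.6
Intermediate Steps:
c = 9 (c = 3² = 9)
q = -39/7 (q = -6 + 9/21 = -6 + 9*(1/21) = -6 + 3/7 = -39/7 ≈ -5.5714)
K(l, z) = -3*l*z (K(l, z) = (l*z)*(-3) = -3*l*z)
q - 21*K(-4, 8) = -39/7 - (-63)*(-4)*8 = -39/7 - 21*96 = -39/7 - 2016 = -14151/7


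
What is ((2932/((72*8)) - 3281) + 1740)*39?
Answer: -2875223/48 ≈ -59901.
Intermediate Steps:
((2932/((72*8)) - 3281) + 1740)*39 = ((2932/576 - 3281) + 1740)*39 = ((2932*(1/576) - 3281) + 1740)*39 = ((733/144 - 3281) + 1740)*39 = (-471731/144 + 1740)*39 = -221171/144*39 = -2875223/48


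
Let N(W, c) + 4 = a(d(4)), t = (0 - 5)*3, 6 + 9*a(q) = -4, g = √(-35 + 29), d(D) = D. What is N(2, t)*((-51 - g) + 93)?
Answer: -644/3 + 46*I*√6/9 ≈ -214.67 + 12.52*I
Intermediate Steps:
g = I*√6 (g = √(-6) = I*√6 ≈ 2.4495*I)
a(q) = -10/9 (a(q) = -⅔ + (⅑)*(-4) = -⅔ - 4/9 = -10/9)
t = -15 (t = -5*3 = -15)
N(W, c) = -46/9 (N(W, c) = -4 - 10/9 = -46/9)
N(2, t)*((-51 - g) + 93) = -46*((-51 - I*√6) + 93)/9 = -46*(42 - I*√6)/9 = -644/3 + 46*I*√6/9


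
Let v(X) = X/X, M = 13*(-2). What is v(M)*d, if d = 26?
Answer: 26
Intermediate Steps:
M = -26
v(X) = 1
v(M)*d = 1*26 = 26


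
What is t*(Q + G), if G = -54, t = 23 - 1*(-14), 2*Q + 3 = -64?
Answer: -6475/2 ≈ -3237.5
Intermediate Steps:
Q = -67/2 (Q = -3/2 + (1/2)*(-64) = -3/2 - 32 = -67/2 ≈ -33.500)
t = 37 (t = 23 + 14 = 37)
t*(Q + G) = 37*(-67/2 - 54) = 37*(-175/2) = -6475/2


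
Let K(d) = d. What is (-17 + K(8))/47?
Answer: -9/47 ≈ -0.19149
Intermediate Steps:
(-17 + K(8))/47 = (-17 + 8)/47 = (1/47)*(-9) = -9/47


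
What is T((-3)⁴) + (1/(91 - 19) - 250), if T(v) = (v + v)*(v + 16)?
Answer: 1113409/72 ≈ 15464.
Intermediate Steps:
T(v) = 2*v*(16 + v) (T(v) = (2*v)*(16 + v) = 2*v*(16 + v))
T((-3)⁴) + (1/(91 - 19) - 250) = 2*(-3)⁴*(16 + (-3)⁴) + (1/(91 - 19) - 250) = 2*81*(16 + 81) + (1/72 - 250) = 2*81*97 + (1/72 - 250) = 15714 - 17999/72 = 1113409/72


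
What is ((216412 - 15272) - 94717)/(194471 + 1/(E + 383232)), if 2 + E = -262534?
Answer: 12844830408/23471871817 ≈ 0.54724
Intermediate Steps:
E = -262536 (E = -2 - 262534 = -262536)
((216412 - 15272) - 94717)/(194471 + 1/(E + 383232)) = ((216412 - 15272) - 94717)/(194471 + 1/(-262536 + 383232)) = (201140 - 94717)/(194471 + 1/120696) = 106423/(194471 + 1/120696) = 106423/(23471871817/120696) = 106423*(120696/23471871817) = 12844830408/23471871817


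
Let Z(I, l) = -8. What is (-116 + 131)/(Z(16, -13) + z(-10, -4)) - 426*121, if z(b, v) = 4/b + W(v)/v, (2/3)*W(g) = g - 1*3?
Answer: -3969242/77 ≈ -51549.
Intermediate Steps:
W(g) = -9/2 + 3*g/2 (W(g) = 3*(g - 1*3)/2 = 3*(g - 3)/2 = 3*(-3 + g)/2 = -9/2 + 3*g/2)
z(b, v) = 4/b + (-9/2 + 3*v/2)/v
(-116 + 131)/(Z(16, -13) + z(-10, -4)) - 426*121 = (-116 + 131)/(-8 + (3/2 + 4/(-10) - 9/2/(-4))) - 426*121 = 15/(-8 + (3/2 + 4*(-⅒) - 9/2*(-¼))) - 51546 = 15/(-8 + (3/2 - ⅖ + 9/8)) - 51546 = 15/(-8 + 89/40) - 51546 = 15/(-231/40) - 51546 = 15*(-40/231) - 51546 = -200/77 - 51546 = -3969242/77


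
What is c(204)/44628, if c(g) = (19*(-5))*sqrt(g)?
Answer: -95*sqrt(51)/22314 ≈ -0.030404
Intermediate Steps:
c(g) = -95*sqrt(g)
c(204)/44628 = -190*sqrt(51)/44628 = -190*sqrt(51)*(1/44628) = -95*sqrt(51)/22314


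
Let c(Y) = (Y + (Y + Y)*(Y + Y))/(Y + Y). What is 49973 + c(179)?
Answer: 100663/2 ≈ 50332.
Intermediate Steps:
c(Y) = (Y + 4*Y**2)/(2*Y) (c(Y) = (Y + (2*Y)*(2*Y))/((2*Y)) = (Y + 4*Y**2)*(1/(2*Y)) = (Y + 4*Y**2)/(2*Y))
49973 + c(179) = 49973 + (1/2 + 2*179) = 49973 + (1/2 + 358) = 49973 + 717/2 = 100663/2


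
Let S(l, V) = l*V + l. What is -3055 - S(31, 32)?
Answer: -4078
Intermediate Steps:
S(l, V) = l + V*l (S(l, V) = V*l + l = l + V*l)
-3055 - S(31, 32) = -3055 - 31*(1 + 32) = -3055 - 31*33 = -3055 - 1*1023 = -3055 - 1023 = -4078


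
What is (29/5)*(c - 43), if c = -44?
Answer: -2523/5 ≈ -504.60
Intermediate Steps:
(29/5)*(c - 43) = (29/5)*(-44 - 43) = (29*(⅕))*(-87) = (29/5)*(-87) = -2523/5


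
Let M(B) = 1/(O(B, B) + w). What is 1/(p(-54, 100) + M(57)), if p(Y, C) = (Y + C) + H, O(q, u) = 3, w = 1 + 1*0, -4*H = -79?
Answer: 1/66 ≈ 0.015152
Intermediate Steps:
H = 79/4 (H = -¼*(-79) = 79/4 ≈ 19.750)
w = 1 (w = 1 + 0 = 1)
p(Y, C) = 79/4 + C + Y (p(Y, C) = (Y + C) + 79/4 = (C + Y) + 79/4 = 79/4 + C + Y)
M(B) = ¼ (M(B) = 1/(3 + 1) = 1/4 = ¼)
1/(p(-54, 100) + M(57)) = 1/((79/4 + 100 - 54) + ¼) = 1/(263/4 + ¼) = 1/66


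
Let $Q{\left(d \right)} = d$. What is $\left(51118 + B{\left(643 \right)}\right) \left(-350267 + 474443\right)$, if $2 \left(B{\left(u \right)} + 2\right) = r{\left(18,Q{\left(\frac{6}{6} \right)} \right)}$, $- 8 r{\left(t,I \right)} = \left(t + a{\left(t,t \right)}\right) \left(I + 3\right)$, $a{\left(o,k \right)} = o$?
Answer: $6346262832$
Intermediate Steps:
$r{\left(t,I \right)} = - \frac{t \left(3 + I\right)}{4}$ ($r{\left(t,I \right)} = - \frac{\left(t + t\right) \left(I + 3\right)}{8} = - \frac{2 t \left(3 + I\right)}{8} = - \frac{t \left(3 + I\right)}{4}$)
$B{\left(u \right)} = -11$ ($B{\left(u \right)} = -2 + \frac{\frac{1}{4} \cdot 18 \left(-3 - \frac{6}{6}\right)}{2} = -2 + \frac{\frac{1}{4} \cdot 18 \left(-3 - 6 \cdot \frac{1}{6}\right)}{2} = -2 + \frac{\frac{1}{4} \cdot 18 \left(-3 - 1\right)}{2} = -2 + \frac{\frac{1}{4} \cdot 18 \left(-4\right)}{2} = -2 + \frac{1}{2} \left(-18\right) = -2 - 9 = -11$)
$\left(51118 + B{\left(643 \right)}\right) \left(-350267 + 474443\right) = \left(51118 - 11\right) \left(-350267 + 474443\right) = 51107 \cdot 124176 = 6346262832$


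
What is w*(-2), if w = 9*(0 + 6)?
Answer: -108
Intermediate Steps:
w = 54 (w = 9*6 = 54)
w*(-2) = 54*(-2) = -108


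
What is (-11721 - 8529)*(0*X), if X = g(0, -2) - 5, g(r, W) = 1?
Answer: 0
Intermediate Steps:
X = -4 (X = 1 - 5 = -4)
(-11721 - 8529)*(0*X) = (-11721 - 8529)*(0*(-4)) = -20250*0 = 0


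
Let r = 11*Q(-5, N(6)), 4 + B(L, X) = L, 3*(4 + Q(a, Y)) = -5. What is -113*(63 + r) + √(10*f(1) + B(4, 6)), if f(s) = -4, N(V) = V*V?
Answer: -226/3 + 2*I*√10 ≈ -75.333 + 6.3246*I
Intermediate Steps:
N(V) = V²
Q(a, Y) = -17/3 (Q(a, Y) = -4 + (⅓)*(-5) = -4 - 5/3 = -17/3)
B(L, X) = -4 + L
r = -187/3 (r = 11*(-17/3) = -187/3 ≈ -62.333)
-113*(63 + r) + √(10*f(1) + B(4, 6)) = -113*(63 - 187/3) + √(10*(-4) + (-4 + 4)) = -113*⅔ + √(-40 + 0) = -226/3 + √(-40) = -226/3 + 2*I*√10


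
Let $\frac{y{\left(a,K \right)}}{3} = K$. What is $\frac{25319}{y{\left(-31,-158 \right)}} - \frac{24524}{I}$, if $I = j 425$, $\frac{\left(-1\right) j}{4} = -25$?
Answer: $- \frac{271920469}{5036250} \approx -53.993$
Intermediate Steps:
$j = 100$ ($j = \left(-4\right) \left(-25\right) = 100$)
$y{\left(a,K \right)} = 3 K$
$I = 42500$ ($I = 100 \cdot 425 = 42500$)
$\frac{25319}{y{\left(-31,-158 \right)}} - \frac{24524}{I} = \frac{25319}{3 \left(-158\right)} - \frac{24524}{42500} = \frac{25319}{-474} - \frac{6131}{10625} = 25319 \left(- \frac{1}{474}\right) - \frac{6131}{10625} = - \frac{25319}{474} - \frac{6131}{10625} = - \frac{271920469}{5036250}$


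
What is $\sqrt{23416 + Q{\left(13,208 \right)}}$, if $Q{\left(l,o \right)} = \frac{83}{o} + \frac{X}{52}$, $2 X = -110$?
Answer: $\frac{\sqrt{63315083}}{52} \approx 153.02$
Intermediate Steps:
$X = -55$ ($X = \frac{1}{2} \left(-110\right) = -55$)
$Q{\left(l,o \right)} = - \frac{55}{52} + \frac{83}{o}$ ($Q{\left(l,o \right)} = \frac{83}{o} - \frac{55}{52} = - \frac{55}{52} + \frac{83}{o}$)
$\sqrt{23416 + Q{\left(13,208 \right)}} = \sqrt{23416 - \left(\frac{55}{52} - \frac{83}{208}\right)} = \sqrt{23416 + \left(- \frac{55}{52} + 83 \cdot \frac{1}{208}\right)} = \sqrt{23416 + \left(- \frac{55}{52} + \frac{83}{208}\right)} = \sqrt{23416 - \frac{137}{208}} = \sqrt{\frac{4870391}{208}} = \frac{\sqrt{63315083}}{52}$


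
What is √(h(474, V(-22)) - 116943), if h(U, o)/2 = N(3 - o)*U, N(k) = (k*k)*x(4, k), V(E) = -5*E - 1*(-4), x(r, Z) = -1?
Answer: I*√11797251 ≈ 3434.7*I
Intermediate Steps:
V(E) = 4 - 5*E (V(E) = -5*E + 4 = 4 - 5*E)
N(k) = -k² (N(k) = (k*k)*(-1) = k²*(-1) = -k²)
h(U, o) = -2*U*(3 - o)² (h(U, o) = 2*((-(3 - o)²)*U) = 2*(-U*(3 - o)²) = -2*U*(3 - o)²)
√(h(474, V(-22)) - 116943) = √(-2*474*(-3 + (4 - 5*(-22)))² - 116943) = √(-2*474*(-3 + (4 + 110))² - 116943) = √(-2*474*(-3 + 114)² - 116943) = √(-2*474*111² - 116943) = √(-2*474*12321 - 116943) = √(-11680308 - 116943) = √(-11797251) = I*√11797251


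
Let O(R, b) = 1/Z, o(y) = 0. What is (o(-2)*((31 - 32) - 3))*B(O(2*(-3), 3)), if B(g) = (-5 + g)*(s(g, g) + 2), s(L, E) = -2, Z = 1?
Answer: 0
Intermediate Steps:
O(R, b) = 1 (O(R, b) = 1/1 = 1)
B(g) = 0 (B(g) = (-5 + g)*(-2 + 2) = (-5 + g)*0 = 0)
(o(-2)*((31 - 32) - 3))*B(O(2*(-3), 3)) = (0*((31 - 32) - 3))*0 = (0*(-1 - 3))*0 = (0*(-4))*0 = 0*0 = 0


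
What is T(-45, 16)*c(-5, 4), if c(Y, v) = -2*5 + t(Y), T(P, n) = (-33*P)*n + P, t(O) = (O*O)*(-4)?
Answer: -2608650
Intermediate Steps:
t(O) = -4*O² (t(O) = O²*(-4) = -4*O²)
T(P, n) = P - 33*P*n (T(P, n) = -33*P*n + P = P - 33*P*n)
c(Y, v) = -10 - 4*Y² (c(Y, v) = -2*5 - 4*Y² = -10 - 4*Y²)
T(-45, 16)*c(-5, 4) = (-45*(1 - 33*16))*(-10 - 4*(-5)²) = (-45*(1 - 528))*(-10 - 4*25) = (-45*(-527))*(-10 - 100) = 23715*(-110) = -2608650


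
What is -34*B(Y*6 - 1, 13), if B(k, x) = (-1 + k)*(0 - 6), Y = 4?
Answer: 4488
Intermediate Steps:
B(k, x) = 6 - 6*k (B(k, x) = (-1 + k)*(-6) = 6 - 6*k)
-34*B(Y*6 - 1, 13) = -34*(6 - 6*(4*6 - 1)) = -34*(6 - 6*(24 - 1)) = -34*(6 - 6*23) = -34*(6 - 138) = -34*(-132) = 4488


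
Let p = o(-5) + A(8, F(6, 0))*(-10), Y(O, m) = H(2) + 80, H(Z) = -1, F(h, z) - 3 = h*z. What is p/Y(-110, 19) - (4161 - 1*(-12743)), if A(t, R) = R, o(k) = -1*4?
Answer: -1335450/79 ≈ -16904.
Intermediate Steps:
F(h, z) = 3 + h*z
o(k) = -4
Y(O, m) = 79 (Y(O, m) = -1 + 80 = 79)
p = -34 (p = -4 + (3 + 6*0)*(-10) = -4 + (3 + 0)*(-10) = -4 + 3*(-10) = -4 - 30 = -34)
p/Y(-110, 19) - (4161 - 1*(-12743)) = -34/79 - (4161 - 1*(-12743)) = -34*1/79 - (4161 + 12743) = -34/79 - 1*16904 = -34/79 - 16904 = -1335450/79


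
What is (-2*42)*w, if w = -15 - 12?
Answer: 2268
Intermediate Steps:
w = -27
(-2*42)*w = -2*42*(-27) = -84*(-27) = 2268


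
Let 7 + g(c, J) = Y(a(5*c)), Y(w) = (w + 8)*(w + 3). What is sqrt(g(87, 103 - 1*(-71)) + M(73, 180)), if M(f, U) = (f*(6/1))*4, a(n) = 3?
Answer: sqrt(1811) ≈ 42.556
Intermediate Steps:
Y(w) = (3 + w)*(8 + w) (Y(w) = (8 + w)*(3 + w) = (3 + w)*(8 + w))
M(f, U) = 24*f (M(f, U) = (f*(6*1))*4 = (f*6)*4 = (6*f)*4 = 24*f)
g(c, J) = 59 (g(c, J) = -7 + (24 + 3**2 + 11*3) = -7 + (24 + 9 + 33) = -7 + 66 = 59)
sqrt(g(87, 103 - 1*(-71)) + M(73, 180)) = sqrt(59 + 24*73) = sqrt(59 + 1752) = sqrt(1811)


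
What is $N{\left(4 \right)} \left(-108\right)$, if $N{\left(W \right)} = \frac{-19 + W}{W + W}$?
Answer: $\frac{405}{2} \approx 202.5$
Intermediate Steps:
$N{\left(W \right)} = \frac{-19 + W}{2 W}$
$N{\left(4 \right)} \left(-108\right) = \frac{-19 + 4}{2 \cdot 4} \left(-108\right) = \frac{1}{2} \cdot \frac{1}{4} \left(-15\right) \left(-108\right) = \left(- \frac{15}{8}\right) \left(-108\right) = \frac{405}{2}$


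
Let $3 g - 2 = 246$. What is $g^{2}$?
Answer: $\frac{61504}{9} \approx 6833.8$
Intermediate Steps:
$g = \frac{248}{3}$ ($g = \frac{2}{3} + \frac{1}{3} \cdot 246 = \frac{2}{3} + 82 = \frac{248}{3} \approx 82.667$)
$g^{2} = \left(\frac{248}{3}\right)^{2} = \frac{61504}{9}$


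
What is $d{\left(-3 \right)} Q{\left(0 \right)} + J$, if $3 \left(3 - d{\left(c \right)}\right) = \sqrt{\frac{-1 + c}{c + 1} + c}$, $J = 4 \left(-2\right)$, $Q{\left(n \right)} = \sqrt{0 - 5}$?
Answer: $-8 + \frac{i \sqrt{5} \left(9 - i\right)}{3} \approx -7.2546 + 6.7082 i$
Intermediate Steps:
$Q{\left(n \right)} = i \sqrt{5}$ ($Q{\left(n \right)} = \sqrt{-5} = i \sqrt{5}$)
$J = -8$
$d{\left(c \right)} = 3 - \frac{\sqrt{c + \frac{-1 + c}{1 + c}}}{3}$ ($d{\left(c \right)} = 3 - \frac{\sqrt{\frac{-1 + c}{c + 1} + c}}{3} = 3 - \frac{\sqrt{\frac{-1 + c}{1 + c} + c}}{3} = 3 - \frac{\sqrt{c + \frac{-1 + c}{1 + c}}}{3}$)
$d{\left(-3 \right)} Q{\left(0 \right)} + J = \left(3 - \frac{\sqrt{\frac{-1 - 3 - 3 \left(1 - 3\right)}{1 - 3}}}{3}\right) i \sqrt{5} - 8 = \left(3 - \frac{\sqrt{\frac{-1 - 3 - -6}{-2}}}{3}\right) i \sqrt{5} - 8 = \left(3 - \frac{\sqrt{- \frac{-1 - 3 + 6}{2}}}{3}\right) i \sqrt{5} - 8 = \left(3 - \frac{\sqrt{\left(- \frac{1}{2}\right) 2}}{3}\right) i \sqrt{5} - 8 = \left(3 - \frac{\sqrt{-1}}{3}\right) i \sqrt{5} - 8 = \left(3 - \frac{i}{3}\right) i \sqrt{5} - 8 = i \sqrt{5} \left(3 - \frac{i}{3}\right) - 8 = -8 + i \sqrt{5} \left(3 - \frac{i}{3}\right)$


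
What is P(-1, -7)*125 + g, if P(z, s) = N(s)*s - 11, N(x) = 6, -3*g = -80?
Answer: -19795/3 ≈ -6598.3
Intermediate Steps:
g = 80/3 (g = -⅓*(-80) = 80/3 ≈ 26.667)
P(z, s) = -11 + 6*s (P(z, s) = 6*s - 11 = -11 + 6*s)
P(-1, -7)*125 + g = (-11 + 6*(-7))*125 + 80/3 = (-11 - 42)*125 + 80/3 = -53*125 + 80/3 = -6625 + 80/3 = -19795/3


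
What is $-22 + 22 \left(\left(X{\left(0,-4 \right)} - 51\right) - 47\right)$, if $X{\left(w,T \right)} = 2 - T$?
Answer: $-2046$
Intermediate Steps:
$-22 + 22 \left(\left(X{\left(0,-4 \right)} - 51\right) - 47\right) = -22 + 22 \left(\left(\left(2 - -4\right) - 51\right) - 47\right) = -22 + 22 \left(\left(\left(2 + 4\right) - 51\right) - 47\right) = -22 + 22 \left(\left(6 - 51\right) - 47\right) = -22 + 22 \left(-45 - 47\right) = -22 + 22 \left(-92\right) = -22 - 2024 = -2046$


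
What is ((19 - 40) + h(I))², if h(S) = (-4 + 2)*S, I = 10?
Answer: 1681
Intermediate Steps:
h(S) = -2*S
((19 - 40) + h(I))² = ((19 - 40) - 2*10)² = (-21 - 20)² = (-41)² = 1681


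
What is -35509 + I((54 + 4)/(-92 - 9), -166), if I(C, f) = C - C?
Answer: -35509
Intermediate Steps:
I(C, f) = 0
-35509 + I((54 + 4)/(-92 - 9), -166) = -35509 + 0 = -35509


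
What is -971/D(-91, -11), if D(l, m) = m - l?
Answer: -971/80 ≈ -12.137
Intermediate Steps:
-971/D(-91, -11) = -971/(-11 - 1*(-91)) = -971/(-11 + 91) = -971/80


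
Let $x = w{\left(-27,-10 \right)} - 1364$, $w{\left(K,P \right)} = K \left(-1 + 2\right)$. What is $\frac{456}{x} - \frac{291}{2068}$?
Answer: $- \frac{1347789}{2876588} \approx -0.46854$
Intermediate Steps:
$w{\left(K,P \right)} = K$ ($w{\left(K,P \right)} = K 1 = K$)
$x = -1391$ ($x = -27 - 1364 = -1391$)
$\frac{456}{x} - \frac{291}{2068} = \frac{456}{-1391} - \frac{291}{2068} = 456 \left(- \frac{1}{1391}\right) - \frac{291}{2068} = - \frac{456}{1391} - \frac{291}{2068} = - \frac{1347789}{2876588}$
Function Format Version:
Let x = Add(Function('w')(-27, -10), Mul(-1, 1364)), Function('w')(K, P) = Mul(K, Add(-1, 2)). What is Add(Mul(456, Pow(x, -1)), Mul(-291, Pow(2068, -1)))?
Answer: Rational(-1347789, 2876588) ≈ -0.46854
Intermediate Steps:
Function('w')(K, P) = K (Function('w')(K, P) = Mul(K, 1) = K)
x = -1391 (x = Add(-27, Mul(-1, 1364)) = Add(-27, -1364) = -1391)
Add(Mul(456, Pow(x, -1)), Mul(-291, Pow(2068, -1))) = Add(Mul(456, Pow(-1391, -1)), Mul(-291, Pow(2068, -1))) = Add(Mul(456, Rational(-1, 1391)), Mul(-291, Rational(1, 2068))) = Add(Rational(-456, 1391), Rational(-291, 2068)) = Rational(-1347789, 2876588)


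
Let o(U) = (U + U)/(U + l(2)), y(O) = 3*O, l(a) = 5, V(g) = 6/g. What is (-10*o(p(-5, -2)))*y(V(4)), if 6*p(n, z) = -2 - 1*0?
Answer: 45/7 ≈ 6.4286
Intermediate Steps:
p(n, z) = -1/3 (p(n, z) = (-2 - 1*0)/6 = (-2 + 0)/6 = (1/6)*(-2) = -1/3)
o(U) = 2*U/(5 + U) (o(U) = (U + U)/(U + 5) = (2*U)/(5 + U) = 2*U/(5 + U))
(-10*o(p(-5, -2)))*y(V(4)) = (-20*(-1)/(3*(5 - 1/3)))*(3*(6/4)) = (-20*(-1)/(3*14/3))*(3*(6*(1/4))) = (-20*(-1)*3/(3*14))*(3*(3/2)) = -10*(-1/7)*(9/2) = (10/7)*(9/2) = 45/7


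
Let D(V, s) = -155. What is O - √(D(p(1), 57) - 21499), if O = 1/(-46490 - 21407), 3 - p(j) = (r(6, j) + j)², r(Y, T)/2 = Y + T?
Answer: -1/67897 - 3*I*√2406 ≈ -1.4728e-5 - 147.15*I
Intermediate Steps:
r(Y, T) = 2*T + 2*Y (r(Y, T) = 2*(Y + T) = 2*(T + Y) = 2*T + 2*Y)
p(j) = 3 - (12 + 3*j)² (p(j) = 3 - ((2*j + 2*6) + j)² = 3 - ((2*j + 12) + j)² = 3 - ((12 + 2*j) + j)² = 3 - (12 + 3*j)²)
O = -1/67897 (O = 1/(-67897) = -1/67897 ≈ -1.4728e-5)
O - √(D(p(1), 57) - 21499) = -1/67897 - √(-155 - 21499) = -1/67897 - √(-21654) = -1/67897 - 3*I*√2406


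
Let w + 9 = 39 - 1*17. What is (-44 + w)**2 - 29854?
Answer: -28893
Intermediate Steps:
w = 13 (w = -9 + (39 - 1*17) = -9 + (39 - 17) = -9 + 22 = 13)
(-44 + w)**2 - 29854 = (-44 + 13)**2 - 29854 = (-31)**2 - 29854 = 961 - 29854 = -28893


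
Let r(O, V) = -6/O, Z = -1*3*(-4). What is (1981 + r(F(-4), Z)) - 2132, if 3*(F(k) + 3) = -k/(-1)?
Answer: -1945/13 ≈ -149.62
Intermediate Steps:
F(k) = -3 + k/3 (F(k) = -3 + (-k/(-1))/3 = -3 + (-k*(-1))/3 = -3 + (-(-1)*k)/3 = -3 + k/3)
Z = 12 (Z = -3*(-4) = 12)
(1981 + r(F(-4), Z)) - 2132 = (1981 - 6/(-3 + (⅓)*(-4))) - 2132 = (1981 - 6/(-3 - 4/3)) - 2132 = (1981 - 6/(-13/3)) - 2132 = (1981 - 6*(-3/13)) - 2132 = (1981 + 18/13) - 2132 = 25771/13 - 2132 = -1945/13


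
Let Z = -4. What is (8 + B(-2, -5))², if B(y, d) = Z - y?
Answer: 36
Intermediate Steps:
B(y, d) = -4 - y
(8 + B(-2, -5))² = (8 + (-4 - 1*(-2)))² = (8 + (-4 + 2))² = (8 - 2)² = 6² = 36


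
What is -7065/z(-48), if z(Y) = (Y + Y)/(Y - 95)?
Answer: -336765/32 ≈ -10524.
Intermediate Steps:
z(Y) = 2*Y/(-95 + Y) (z(Y) = (2*Y)/(-95 + Y) = 2*Y/(-95 + Y))
-7065/z(-48) = -7065/(2*(-48)/(-95 - 48)) = -7065/(2*(-48)/(-143)) = -7065/(2*(-48)*(-1/143)) = -7065/96/143 = -7065*143/96 = -336765/32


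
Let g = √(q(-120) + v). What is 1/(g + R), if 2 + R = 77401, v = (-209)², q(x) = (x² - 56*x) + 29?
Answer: 77399/5990540371 - √64830/5990540371 ≈ 1.2878e-5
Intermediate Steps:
q(x) = 29 + x² - 56*x
v = 43681
g = √64830 (g = √((29 + (-120)² - 56*(-120)) + 43681) = √((29 + 14400 + 6720) + 43681) = √(21149 + 43681) = √64830 ≈ 254.62)
R = 77399 (R = -2 + 77401 = 77399)
1/(g + R) = 1/(√64830 + 77399) = 1/(77399 + √64830)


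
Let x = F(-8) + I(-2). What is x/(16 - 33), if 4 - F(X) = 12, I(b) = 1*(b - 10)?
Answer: 20/17 ≈ 1.1765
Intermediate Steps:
I(b) = -10 + b (I(b) = 1*(-10 + b) = -10 + b)
F(X) = -8 (F(X) = 4 - 1*12 = 4 - 12 = -8)
x = -20 (x = -8 + (-10 - 2) = -8 - 12 = -20)
x/(16 - 33) = -20/(16 - 33) = -20/(-17) = -1/17*(-20) = 20/17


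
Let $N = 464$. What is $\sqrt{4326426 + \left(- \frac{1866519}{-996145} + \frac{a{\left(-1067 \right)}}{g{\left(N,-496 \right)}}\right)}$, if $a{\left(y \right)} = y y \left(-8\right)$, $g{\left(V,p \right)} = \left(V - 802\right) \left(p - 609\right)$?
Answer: $\frac{\sqrt{35435893752572833125173165}}{2861924585} \approx 2080.0$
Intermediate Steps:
$g{\left(V,p \right)} = \left(-802 + V\right) \left(-609 + p\right)$
$a{\left(y \right)} = - 8 y^{2}$ ($a{\left(y \right)} = y^{2} \left(-8\right) = - 8 y^{2}$)
$\sqrt{4326426 + \left(- \frac{1866519}{-996145} + \frac{a{\left(-1067 \right)}}{g{\left(N,-496 \right)}}\right)} = \sqrt{4326426 + \left(- \frac{1866519}{-996145} + \frac{\left(-8\right) \left(-1067\right)^{2}}{488418 - -397792 - 282576 + 464 \left(-496\right)}\right)} = \sqrt{4326426 + \left(\left(-1866519\right) \left(- \frac{1}{996145}\right) + \frac{\left(-8\right) 1138489}{488418 + 397792 - 282576 - 230144}\right)} = \sqrt{4326426 + \left(\frac{1866519}{996145} - \frac{9107912}{373490}\right)} = \sqrt{4326426 + \left(\frac{1866519}{996145} - \frac{4553956}{186745}\right)} = \sqrt{4326426 - \frac{837567481793}{37205019605}} = \sqrt{\frac{160963926582099937}{37205019605}} = \frac{\sqrt{35435893752572833125173165}}{2861924585}$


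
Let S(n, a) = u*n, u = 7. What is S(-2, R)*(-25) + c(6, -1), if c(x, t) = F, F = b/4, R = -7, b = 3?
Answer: 1403/4 ≈ 350.75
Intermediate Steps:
F = 3/4 ≈ 0.75000
c(x, t) = 3/4
S(n, a) = 7*n
S(-2, R)*(-25) + c(6, -1) = (7*(-2))*(-25) + 3/4 = -14*(-25) + 3/4 = 350 + 3/4 = 1403/4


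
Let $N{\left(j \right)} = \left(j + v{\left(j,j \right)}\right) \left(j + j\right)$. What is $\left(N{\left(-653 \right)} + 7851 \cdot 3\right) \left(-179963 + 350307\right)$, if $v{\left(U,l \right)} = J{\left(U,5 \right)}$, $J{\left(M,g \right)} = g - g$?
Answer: $149284541624$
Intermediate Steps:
$J{\left(M,g \right)} = 0$
$v{\left(U,l \right)} = 0$
$N{\left(j \right)} = 2 j^{2}$ ($N{\left(j \right)} = \left(j + 0\right) \left(j + j\right) = j 2 j = 2 j^{2}$)
$\left(N{\left(-653 \right)} + 7851 \cdot 3\right) \left(-179963 + 350307\right) = \left(2 \left(-653\right)^{2} + 7851 \cdot 3\right) \left(-179963 + 350307\right) = \left(2 \cdot 426409 + 23553\right) 170344 = \left(852818 + 23553\right) 170344 = 876371 \cdot 170344 = 149284541624$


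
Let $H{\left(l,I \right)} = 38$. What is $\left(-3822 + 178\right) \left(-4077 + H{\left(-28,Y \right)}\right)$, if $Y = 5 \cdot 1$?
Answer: $14718116$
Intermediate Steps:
$Y = 5$
$\left(-3822 + 178\right) \left(-4077 + H{\left(-28,Y \right)}\right) = \left(-3822 + 178\right) \left(-4077 + 38\right) = \left(-3644\right) \left(-4039\right) = 14718116$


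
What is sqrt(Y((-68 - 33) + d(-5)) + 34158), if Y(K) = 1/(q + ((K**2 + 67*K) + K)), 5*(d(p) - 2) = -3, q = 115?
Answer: sqrt(227214593928973)/81559 ≈ 184.82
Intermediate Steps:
d(p) = 7/5 (d(p) = 2 + (1/5)*(-3) = 2 - 3/5 = 7/5)
Y(K) = 1/(115 + K**2 + 68*K) (Y(K) = 1/(115 + ((K**2 + 67*K) + K)) = 1/(115 + (K**2 + 68*K)) = 1/(115 + K**2 + 68*K))
sqrt(Y((-68 - 33) + d(-5)) + 34158) = sqrt(1/(115 + ((-68 - 33) + 7/5)**2 + 68*((-68 - 33) + 7/5)) + 34158) = sqrt(1/(115 + (-101 + 7/5)**2 + 68*(-101 + 7/5)) + 34158) = sqrt(1/(115 + (-498/5)**2 + 68*(-498/5)) + 34158) = sqrt(1/(115 + 248004/25 - 33864/5) + 34158) = sqrt(1/(81559/25) + 34158) = sqrt(25/81559 + 34158) = sqrt(2785892347/81559) = sqrt(227214593928973)/81559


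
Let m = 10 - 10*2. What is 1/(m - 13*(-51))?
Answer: 1/653 ≈ 0.0015314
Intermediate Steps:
m = -10 (m = 10 - 20 = -10)
1/(m - 13*(-51)) = 1/(-10 - 13*(-51)) = 1/(-10 + 663) = 1/653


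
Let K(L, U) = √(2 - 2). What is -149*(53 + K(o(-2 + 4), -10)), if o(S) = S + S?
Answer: -7897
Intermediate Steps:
o(S) = 2*S
K(L, U) = 0 (K(L, U) = √0 = 0)
-149*(53 + K(o(-2 + 4), -10)) = -149*(53 + 0) = -149*53 = -7897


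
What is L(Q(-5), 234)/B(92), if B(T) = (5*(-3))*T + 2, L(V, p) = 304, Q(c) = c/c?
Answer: -152/689 ≈ -0.22061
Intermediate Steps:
Q(c) = 1
B(T) = 2 - 15*T (B(T) = -15*T + 2 = 2 - 15*T)
L(Q(-5), 234)/B(92) = 304/(2 - 15*92) = 304/(2 - 1380) = 304/(-1378) = 304*(-1/1378) = -152/689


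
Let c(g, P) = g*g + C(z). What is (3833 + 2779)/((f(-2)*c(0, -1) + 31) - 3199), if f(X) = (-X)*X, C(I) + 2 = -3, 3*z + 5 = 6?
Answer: -1653/787 ≈ -2.1004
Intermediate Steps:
z = ⅓ (z = -5/3 + (⅓)*6 = -5/3 + 2 = ⅓ ≈ 0.33333)
C(I) = -5 (C(I) = -2 - 3 = -5)
f(X) = -X²
c(g, P) = -5 + g² (c(g, P) = g*g - 5 = g² - 5 = -5 + g²)
(3833 + 2779)/((f(-2)*c(0, -1) + 31) - 3199) = (3833 + 2779)/(((-1*(-2)²)*(-5 + 0²) + 31) - 3199) = 6612/(((-1*4)*(-5 + 0) + 31) - 3199) = 6612/((-4*(-5) + 31) - 3199) = 6612/((20 + 31) - 3199) = 6612/(51 - 3199) = 6612/(-3148) = 6612*(-1/3148) = -1653/787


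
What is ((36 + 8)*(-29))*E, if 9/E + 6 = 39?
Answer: -348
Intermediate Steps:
E = 3/11 (E = 9/(-6 + 39) = 9/33 = 9*(1/33) = 3/11 ≈ 0.27273)
((36 + 8)*(-29))*E = ((36 + 8)*(-29))*(3/11) = (44*(-29))*(3/11) = -1276*3/11 = -348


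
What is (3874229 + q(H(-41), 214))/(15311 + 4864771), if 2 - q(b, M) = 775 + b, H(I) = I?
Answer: 3873497/4880082 ≈ 0.79374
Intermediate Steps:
q(b, M) = -773 - b (q(b, M) = 2 - (775 + b) = 2 + (-775 - b) = -773 - b)
(3874229 + q(H(-41), 214))/(15311 + 4864771) = (3874229 + (-773 - 1*(-41)))/(15311 + 4864771) = (3874229 + (-773 + 41))/4880082 = (3874229 - 732)*(1/4880082) = 3873497*(1/4880082) = 3873497/4880082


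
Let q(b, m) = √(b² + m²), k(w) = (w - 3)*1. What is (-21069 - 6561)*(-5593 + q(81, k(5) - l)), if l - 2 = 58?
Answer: 154534590 - 138150*√397 ≈ 1.5178e+8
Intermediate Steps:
l = 60 (l = 2 + 58 = 60)
k(w) = -3 + w (k(w) = (-3 + w)*1 = -3 + w)
(-21069 - 6561)*(-5593 + q(81, k(5) - l)) = (-21069 - 6561)*(-5593 + √(81² + ((-3 + 5) - 1*60)²)) = -27630*(-5593 + √(6561 + (2 - 60)²)) = -27630*(-5593 + √(6561 + (-58)²)) = -27630*(-5593 + √(6561 + 3364)) = -27630*(-5593 + √9925) = -27630*(-5593 + 5*√397) = 154534590 - 138150*√397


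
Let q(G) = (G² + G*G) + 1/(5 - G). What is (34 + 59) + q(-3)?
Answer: 889/8 ≈ 111.13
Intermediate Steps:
q(G) = 1/(5 - G) + 2*G² (q(G) = (G² + G²) + 1/(5 - G) = 2*G² + 1/(5 - G) = 1/(5 - G) + 2*G²)
(34 + 59) + q(-3) = (34 + 59) + (-1 - 10*(-3)² + 2*(-3)³)/(-5 - 3) = 93 + (-1 - 10*9 + 2*(-27))/(-8) = 93 - (-1 - 90 - 54)/8 = 93 - ⅛*(-145) = 93 + 145/8 = 889/8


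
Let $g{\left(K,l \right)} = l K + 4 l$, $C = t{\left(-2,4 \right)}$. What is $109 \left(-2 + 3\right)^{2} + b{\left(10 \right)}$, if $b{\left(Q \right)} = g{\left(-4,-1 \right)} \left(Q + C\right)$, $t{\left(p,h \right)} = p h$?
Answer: $109$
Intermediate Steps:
$t{\left(p,h \right)} = h p$
$C = -8$ ($C = 4 \left(-2\right) = -8$)
$g{\left(K,l \right)} = 4 l + K l$ ($g{\left(K,l \right)} = K l + 4 l = 4 l + K l$)
$b{\left(Q \right)} = 0$ ($b{\left(Q \right)} = - (4 - 4) \left(Q - 8\right) = \left(-1\right) 0 \left(-8 + Q\right) = 0 \left(-8 + Q\right) = 0$)
$109 \left(-2 + 3\right)^{2} + b{\left(10 \right)} = 109 \left(-2 + 3\right)^{2} + 0 = 109 \cdot 1^{2} + 0 = 109 \cdot 1 + 0 = 109 + 0 = 109$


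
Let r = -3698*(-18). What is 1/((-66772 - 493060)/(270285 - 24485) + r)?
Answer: 30725/2045108921 ≈ 1.5024e-5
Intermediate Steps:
r = 66564
1/((-66772 - 493060)/(270285 - 24485) + r) = 1/((-66772 - 493060)/(270285 - 24485) + 66564) = 1/(-559832/245800 + 66564) = 1/(-559832*1/245800 + 66564) = 1/(-69979/30725 + 66564) = 1/(2045108921/30725) = 30725/2045108921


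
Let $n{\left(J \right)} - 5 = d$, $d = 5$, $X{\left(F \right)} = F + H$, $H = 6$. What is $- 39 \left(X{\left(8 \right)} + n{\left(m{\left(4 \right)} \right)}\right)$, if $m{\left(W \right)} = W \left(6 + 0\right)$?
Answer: $-936$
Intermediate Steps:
$m{\left(W \right)} = 6 W$ ($m{\left(W \right)} = W 6 = 6 W$)
$X{\left(F \right)} = 6 + F$ ($X{\left(F \right)} = F + 6 = 6 + F$)
$n{\left(J \right)} = 10$ ($n{\left(J \right)} = 5 + 5 = 10$)
$- 39 \left(X{\left(8 \right)} + n{\left(m{\left(4 \right)} \right)}\right) = - 39 \left(\left(6 + 8\right) + 10\right) = - 39 \left(14 + 10\right) = \left(-39\right) 24 = -936$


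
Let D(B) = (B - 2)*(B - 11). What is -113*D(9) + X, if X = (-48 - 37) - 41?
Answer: 1456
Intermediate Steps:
X = -126 (X = -85 - 41 = -126)
D(B) = (-11 + B)*(-2 + B) (D(B) = (-2 + B)*(-11 + B) = (-11 + B)*(-2 + B))
-113*D(9) + X = -113*(22 + 9**2 - 13*9) - 126 = -113*(22 + 81 - 117) - 126 = -113*(-14) - 126 = 1582 - 126 = 1456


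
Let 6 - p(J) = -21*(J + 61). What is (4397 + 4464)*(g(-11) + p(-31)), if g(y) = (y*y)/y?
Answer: 5538125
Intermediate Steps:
g(y) = y (g(y) = y**2/y = y)
p(J) = 1287 + 21*J (p(J) = 6 - (-21)*(J + 61) = 6 - (-21)*(61 + J) = 6 - (-1281 - 21*J) = 6 + (1281 + 21*J) = 1287 + 21*J)
(4397 + 4464)*(g(-11) + p(-31)) = (4397 + 4464)*(-11 + (1287 + 21*(-31))) = 8861*(-11 + (1287 - 651)) = 8861*(-11 + 636) = 8861*625 = 5538125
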